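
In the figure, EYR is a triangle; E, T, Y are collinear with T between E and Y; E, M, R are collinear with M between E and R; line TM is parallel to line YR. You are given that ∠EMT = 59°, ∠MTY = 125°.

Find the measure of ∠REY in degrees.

1. ∠ETM = 55°  [linear pair at T on EY]
2. ∠MET = 66°  [△ETM]
3. ∠REY = 66°  [T on EY, M on ER]

∠REY = 66°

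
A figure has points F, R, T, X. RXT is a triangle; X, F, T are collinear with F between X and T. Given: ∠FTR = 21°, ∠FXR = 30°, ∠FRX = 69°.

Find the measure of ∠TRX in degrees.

∠TRX = 129°

1. ∠RTX = 21°  [F on ray TX]
2. ∠RXT = 30°  [F on ray XT]
3. ∠TRX = 129°  [△RXT]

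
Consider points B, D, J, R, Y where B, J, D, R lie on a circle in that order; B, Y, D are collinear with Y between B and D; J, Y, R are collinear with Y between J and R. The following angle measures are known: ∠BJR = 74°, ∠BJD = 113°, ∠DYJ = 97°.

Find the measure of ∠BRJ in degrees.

1. ∠BDR = 74°  [same arc BR]
2. ∠BRD = 67°  [cyclic BJDR, opposite ∠J+∠R]
3. ∠BYR = 97°  [vertical angles at Y]
4. ∠DBR = 39°  [△BDR]
5. ∠BRJ = 44°  [△BYR]

∠BRJ = 44°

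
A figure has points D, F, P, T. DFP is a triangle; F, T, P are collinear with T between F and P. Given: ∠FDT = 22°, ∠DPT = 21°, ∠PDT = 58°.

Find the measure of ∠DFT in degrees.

1. ∠DTP = 101°  [△DTP]
2. ∠DTF = 79°  [linear pair at T on FP]
3. ∠DFT = 79°  [△DFT]

∠DFT = 79°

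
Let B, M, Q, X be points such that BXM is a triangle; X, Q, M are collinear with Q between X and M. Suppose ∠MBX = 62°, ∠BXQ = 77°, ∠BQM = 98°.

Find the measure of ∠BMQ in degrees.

1. ∠BXM = 77°  [Q on ray XM]
2. ∠BMX = 41°  [△BXM]
3. ∠BMQ = 41°  [Q on ray MX]

∠BMQ = 41°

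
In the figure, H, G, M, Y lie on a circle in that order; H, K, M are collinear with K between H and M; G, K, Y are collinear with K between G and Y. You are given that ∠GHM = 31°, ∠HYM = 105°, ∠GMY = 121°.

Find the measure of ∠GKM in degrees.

∠GKM = 78°

1. ∠GYM = 31°  [same arc GM]
2. ∠HGM = 75°  [cyclic HGMY, opposite ∠G+∠Y]
3. ∠MGY = 28°  [△GMY]
4. ∠GMH = 74°  [△HGM]
5. ∠GKM = 78°  [△GKM]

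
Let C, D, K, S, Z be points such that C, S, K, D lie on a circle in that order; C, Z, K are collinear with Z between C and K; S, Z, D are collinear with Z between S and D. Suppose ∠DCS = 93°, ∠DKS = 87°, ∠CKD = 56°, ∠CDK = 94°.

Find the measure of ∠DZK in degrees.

∠DZK = 61°

1. ∠CSD = 56°  [same arc CD]
2. ∠DCK = 30°  [△CKD]
3. ∠CDS = 31°  [△CSD]
4. ∠CZD = 119°  [△CZD]
5. ∠DZK = 61°  [linear pair at Z on CK]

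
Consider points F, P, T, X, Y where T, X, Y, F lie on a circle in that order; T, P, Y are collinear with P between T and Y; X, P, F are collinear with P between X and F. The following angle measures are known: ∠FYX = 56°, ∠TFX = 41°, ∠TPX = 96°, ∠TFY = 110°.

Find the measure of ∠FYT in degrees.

∠FYT = 15°

1. ∠FTX = 124°  [cyclic TXYF, opposite ∠T+∠Y]
2. ∠FXT = 15°  [△TXF]
3. ∠FYT = 15°  [same arc TF]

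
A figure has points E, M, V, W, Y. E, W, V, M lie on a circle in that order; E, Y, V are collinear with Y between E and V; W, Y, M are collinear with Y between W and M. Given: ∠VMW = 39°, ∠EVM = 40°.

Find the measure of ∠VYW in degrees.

1. ∠VEW = 39°  [same arc WV]
2. ∠EWM = 40°  [same arc EM]
3. ∠EYW = 101°  [△EYW]
4. ∠VYW = 79°  [linear pair at Y on EV]

∠VYW = 79°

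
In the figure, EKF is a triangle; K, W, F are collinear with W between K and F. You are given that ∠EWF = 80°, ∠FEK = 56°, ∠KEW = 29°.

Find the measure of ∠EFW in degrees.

1. ∠EWK = 100°  [linear pair at W on KF]
2. ∠EKW = 51°  [△EKW]
3. ∠EKF = 51°  [W on ray KF]
4. ∠EFK = 73°  [△EKF]
5. ∠EFW = 73°  [W on ray FK]

∠EFW = 73°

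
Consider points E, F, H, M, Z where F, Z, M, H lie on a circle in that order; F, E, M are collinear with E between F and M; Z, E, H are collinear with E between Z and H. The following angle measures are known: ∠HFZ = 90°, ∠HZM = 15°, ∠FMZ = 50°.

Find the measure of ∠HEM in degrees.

∠HEM = 65°

1. ∠HFM = 15°  [same arc MH]
2. ∠FHZ = 50°  [same arc FZ]
3. ∠FEH = 115°  [△FEH]
4. ∠HEM = 65°  [linear pair at E on FM]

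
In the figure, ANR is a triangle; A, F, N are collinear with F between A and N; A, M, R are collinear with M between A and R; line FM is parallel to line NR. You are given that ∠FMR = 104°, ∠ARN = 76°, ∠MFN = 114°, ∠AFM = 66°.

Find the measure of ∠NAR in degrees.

1. ∠AMF = 76°  [linear pair at M on AR]
2. ∠FAM = 38°  [△AFM]
3. ∠NAR = 38°  [F on AN, M on AR]

∠NAR = 38°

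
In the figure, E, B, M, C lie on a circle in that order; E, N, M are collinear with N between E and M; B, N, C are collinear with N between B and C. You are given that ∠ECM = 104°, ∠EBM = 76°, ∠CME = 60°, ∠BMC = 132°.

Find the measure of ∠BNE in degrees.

1. ∠CEM = 16°  [△EMC]
2. ∠CBE = 60°  [same arc EC]
3. ∠CBM = 16°  [same arc MC]
4. ∠BCM = 32°  [△BMC]
5. ∠BEM = 32°  [same arc BM]
6. ∠BNE = 88°  [△ENB]

∠BNE = 88°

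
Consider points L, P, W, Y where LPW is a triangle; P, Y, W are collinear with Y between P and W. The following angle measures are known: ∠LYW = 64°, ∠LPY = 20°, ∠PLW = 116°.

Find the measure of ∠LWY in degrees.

∠LWY = 44°

1. ∠LPW = 20°  [Y on ray PW]
2. ∠LWP = 44°  [△LPW]
3. ∠LWY = 44°  [Y on ray WP]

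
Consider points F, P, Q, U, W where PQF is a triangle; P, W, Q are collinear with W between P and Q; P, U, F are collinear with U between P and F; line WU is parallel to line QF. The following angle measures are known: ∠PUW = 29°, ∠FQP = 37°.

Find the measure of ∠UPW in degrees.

1. ∠PFQ = 29°  [WU∥QF, corresponding at U]
2. ∠FPQ = 114°  [△PQF]
3. ∠UPW = 114°  [W on PQ, U on PF]

∠UPW = 114°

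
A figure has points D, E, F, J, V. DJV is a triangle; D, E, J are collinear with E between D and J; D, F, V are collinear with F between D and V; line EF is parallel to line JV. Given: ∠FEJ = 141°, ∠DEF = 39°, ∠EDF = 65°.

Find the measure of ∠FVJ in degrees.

1. ∠DFE = 76°  [△DEF]
2. ∠EFV = 104°  [linear pair at F on DV]
3. ∠FVJ = 76°  [EF∥JV, co-interior at V–F]

∠FVJ = 76°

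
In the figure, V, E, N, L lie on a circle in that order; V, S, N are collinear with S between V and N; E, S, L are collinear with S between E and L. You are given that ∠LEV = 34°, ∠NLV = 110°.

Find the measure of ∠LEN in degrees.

1. ∠LNV = 34°  [same arc VL]
2. ∠LVN = 36°  [△VNL]
3. ∠LEN = 36°  [same arc NL]

∠LEN = 36°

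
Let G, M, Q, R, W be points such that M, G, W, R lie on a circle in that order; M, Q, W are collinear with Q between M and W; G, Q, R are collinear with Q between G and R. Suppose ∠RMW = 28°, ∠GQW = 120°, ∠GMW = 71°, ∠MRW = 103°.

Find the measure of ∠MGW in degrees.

1. ∠RGW = 28°  [same arc WR]
2. ∠GWM = 32°  [△GQW]
3. ∠MGW = 77°  [△MGW]

∠MGW = 77°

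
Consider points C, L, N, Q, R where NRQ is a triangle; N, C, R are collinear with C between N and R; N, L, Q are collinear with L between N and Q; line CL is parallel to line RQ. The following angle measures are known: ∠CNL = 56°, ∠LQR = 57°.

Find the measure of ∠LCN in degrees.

∠LCN = 67°

1. ∠QNR = 56°  [C on NR, L on NQ]
2. ∠NQR = 57°  [L on ray QN]
3. ∠NRQ = 67°  [△NRQ]
4. ∠LCN = 67°  [CL∥RQ, corresponding at C]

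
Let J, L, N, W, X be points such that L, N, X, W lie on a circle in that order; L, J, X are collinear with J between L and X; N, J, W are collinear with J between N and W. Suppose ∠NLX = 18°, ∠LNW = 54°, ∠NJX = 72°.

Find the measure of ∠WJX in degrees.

∠WJX = 108°

1. ∠NWX = 18°  [same arc NX]
2. ∠LXW = 54°  [same arc LW]
3. ∠WJX = 108°  [△XJW]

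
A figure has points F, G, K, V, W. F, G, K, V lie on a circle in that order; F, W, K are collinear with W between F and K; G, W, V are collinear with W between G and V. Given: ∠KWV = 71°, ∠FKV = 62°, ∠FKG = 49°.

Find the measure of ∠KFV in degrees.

∠KFV = 22°

1. ∠FWV = 109°  [linear pair at W on FK]
2. ∠FVG = 49°  [same arc FG]
3. ∠KFV = 22°  [△FWV]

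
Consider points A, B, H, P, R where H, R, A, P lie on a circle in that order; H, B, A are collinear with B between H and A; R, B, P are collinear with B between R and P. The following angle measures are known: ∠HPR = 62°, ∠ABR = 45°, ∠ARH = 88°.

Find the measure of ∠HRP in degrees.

∠HRP = 15°

1. ∠HAR = 62°  [same arc HR]
2. ∠HBR = 135°  [linear pair at B on HA]
3. ∠AHR = 30°  [△HRA]
4. ∠HRP = 15°  [△HBR]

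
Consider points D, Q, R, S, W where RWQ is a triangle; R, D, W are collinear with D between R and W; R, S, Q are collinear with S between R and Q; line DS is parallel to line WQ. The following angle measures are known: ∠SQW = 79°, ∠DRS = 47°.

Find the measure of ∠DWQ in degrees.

1. ∠RQW = 79°  [S on ray QR]
2. ∠QRW = 47°  [D on RW, S on RQ]
3. ∠QWR = 54°  [△RWQ]
4. ∠DWQ = 54°  [D on ray WR]

∠DWQ = 54°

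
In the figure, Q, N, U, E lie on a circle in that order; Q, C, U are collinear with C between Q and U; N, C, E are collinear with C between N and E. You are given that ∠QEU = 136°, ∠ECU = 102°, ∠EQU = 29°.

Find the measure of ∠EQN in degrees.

∠EQN = 92°

1. ∠EUQ = 15°  [△QUE]
2. ∠ECQ = 78°  [linear pair at C on QU]
3. ∠NEQ = 73°  [△QCE]
4. ∠ENQ = 15°  [same arc QE]
5. ∠EQN = 92°  [△QNE]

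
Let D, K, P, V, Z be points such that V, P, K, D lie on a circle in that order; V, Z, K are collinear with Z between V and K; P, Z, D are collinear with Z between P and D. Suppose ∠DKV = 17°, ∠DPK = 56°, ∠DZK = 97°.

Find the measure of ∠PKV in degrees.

∠PKV = 41°

1. ∠DVK = 56°  [same arc KD]
2. ∠DZV = 83°  [linear pair at Z on VK]
3. ∠PDV = 41°  [△VZD]
4. ∠PKV = 41°  [same arc VP]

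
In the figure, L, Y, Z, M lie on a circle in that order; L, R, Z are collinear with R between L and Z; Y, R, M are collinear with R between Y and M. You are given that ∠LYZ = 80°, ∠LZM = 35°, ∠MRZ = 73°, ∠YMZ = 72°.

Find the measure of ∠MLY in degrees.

1. ∠LMZ = 100°  [cyclic LYZM, opposite ∠Y+∠M]
2. ∠LYM = 35°  [same arc LM]
3. ∠MLZ = 45°  [△LZM]
4. ∠LRM = 107°  [linear pair at R on LZ]
5. ∠LMY = 28°  [△LRM]
6. ∠MLY = 117°  [△LYM]

∠MLY = 117°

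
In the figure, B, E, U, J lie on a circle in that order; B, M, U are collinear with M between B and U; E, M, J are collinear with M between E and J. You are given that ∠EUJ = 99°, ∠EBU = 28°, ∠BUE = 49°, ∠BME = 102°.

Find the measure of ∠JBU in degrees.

1. ∠EJU = 28°  [same arc EU]
2. ∠JEU = 53°  [△EUJ]
3. ∠JBU = 53°  [same arc UJ]

∠JBU = 53°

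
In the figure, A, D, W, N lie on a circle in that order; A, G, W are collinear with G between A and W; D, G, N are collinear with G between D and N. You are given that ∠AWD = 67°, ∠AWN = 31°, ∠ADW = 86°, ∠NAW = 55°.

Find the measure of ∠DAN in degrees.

1. ∠AND = 67°  [same arc AD]
2. ∠ADN = 31°  [same arc AN]
3. ∠DAN = 82°  [△ADN]

∠DAN = 82°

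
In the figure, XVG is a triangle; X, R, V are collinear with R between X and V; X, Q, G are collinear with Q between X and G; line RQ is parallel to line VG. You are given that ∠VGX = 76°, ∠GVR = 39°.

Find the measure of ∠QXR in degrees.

∠QXR = 65°

1. ∠GVX = 39°  [R on ray VX]
2. ∠GXV = 65°  [△XVG]
3. ∠QXR = 65°  [R on XV, Q on XG]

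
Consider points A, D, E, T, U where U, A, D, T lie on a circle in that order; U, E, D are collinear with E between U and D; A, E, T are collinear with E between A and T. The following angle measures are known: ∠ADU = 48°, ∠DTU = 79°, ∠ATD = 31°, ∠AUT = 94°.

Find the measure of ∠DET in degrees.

1. ∠ATU = 48°  [same arc UA]
2. ∠AUD = 31°  [same arc AD]
3. ∠TAU = 38°  [△UAT]
4. ∠AEU = 111°  [△UEA]
5. ∠DET = 111°  [vertical angles at E]

∠DET = 111°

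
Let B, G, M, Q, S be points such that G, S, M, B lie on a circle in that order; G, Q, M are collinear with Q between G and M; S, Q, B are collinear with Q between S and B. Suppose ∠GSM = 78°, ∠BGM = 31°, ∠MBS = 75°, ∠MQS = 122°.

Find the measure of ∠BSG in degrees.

∠BSG = 47°

1. ∠GBM = 102°  [cyclic GSMB, opposite ∠S+∠B]
2. ∠BMG = 47°  [△GMB]
3. ∠BSG = 47°  [same arc GB]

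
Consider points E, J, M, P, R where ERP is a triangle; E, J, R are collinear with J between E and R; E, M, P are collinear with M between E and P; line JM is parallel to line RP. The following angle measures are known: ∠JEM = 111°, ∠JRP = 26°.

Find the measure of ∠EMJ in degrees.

∠EMJ = 43°

1. ∠PER = 111°  [J on ER, M on EP]
2. ∠ERP = 26°  [J on ray RE]
3. ∠EPR = 43°  [△ERP]
4. ∠EMJ = 43°  [JM∥RP, corresponding at M]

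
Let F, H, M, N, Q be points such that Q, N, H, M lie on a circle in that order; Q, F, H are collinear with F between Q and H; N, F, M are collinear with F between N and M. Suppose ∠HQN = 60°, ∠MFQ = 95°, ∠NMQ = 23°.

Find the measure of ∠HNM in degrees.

∠HNM = 62°

1. ∠HFN = 95°  [vertical angles at F]
2. ∠NHQ = 23°  [same arc QN]
3. ∠HNM = 62°  [△NFH]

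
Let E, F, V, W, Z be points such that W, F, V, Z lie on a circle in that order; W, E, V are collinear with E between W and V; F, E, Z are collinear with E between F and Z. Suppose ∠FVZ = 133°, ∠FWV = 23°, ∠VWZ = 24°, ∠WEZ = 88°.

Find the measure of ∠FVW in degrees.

∠FVW = 68°

1. ∠VFZ = 24°  [same arc VZ]
2. ∠FEV = 88°  [vertical angles at E]
3. ∠FVW = 68°  [△FEV]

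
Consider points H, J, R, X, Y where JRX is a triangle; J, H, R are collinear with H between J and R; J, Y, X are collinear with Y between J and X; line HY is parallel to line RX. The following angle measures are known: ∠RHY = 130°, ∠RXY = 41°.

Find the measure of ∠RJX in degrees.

∠RJX = 89°

1. ∠JHY = 50°  [linear pair at H on JR]
2. ∠JXR = 41°  [Y on ray XJ]
3. ∠JRX = 50°  [HY∥RX, corresponding at H]
4. ∠RJX = 89°  [△JRX]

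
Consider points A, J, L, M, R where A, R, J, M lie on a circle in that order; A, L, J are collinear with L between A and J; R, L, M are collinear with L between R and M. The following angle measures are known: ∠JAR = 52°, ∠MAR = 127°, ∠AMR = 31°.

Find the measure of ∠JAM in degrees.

∠JAM = 75°

1. ∠JMR = 52°  [same arc RJ]
2. ∠MJR = 53°  [cyclic ARJM, opposite ∠A+∠J]
3. ∠JRM = 75°  [△RJM]
4. ∠JAM = 75°  [same arc JM]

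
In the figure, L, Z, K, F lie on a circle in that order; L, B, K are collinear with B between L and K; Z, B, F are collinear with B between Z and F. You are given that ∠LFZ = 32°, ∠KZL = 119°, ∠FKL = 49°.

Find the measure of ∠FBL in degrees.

1. ∠KFL = 61°  [cyclic LZKF, opposite ∠Z+∠F]
2. ∠FLK = 70°  [△LKF]
3. ∠FBL = 78°  [△LBF]

∠FBL = 78°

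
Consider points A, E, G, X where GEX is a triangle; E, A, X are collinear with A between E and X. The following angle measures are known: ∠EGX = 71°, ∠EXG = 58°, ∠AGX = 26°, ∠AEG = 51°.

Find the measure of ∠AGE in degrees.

1. ∠AXG = 58°  [A on ray XE]
2. ∠GAX = 96°  [△GAX]
3. ∠EAG = 84°  [linear pair at A on EX]
4. ∠AGE = 45°  [△GEA]

∠AGE = 45°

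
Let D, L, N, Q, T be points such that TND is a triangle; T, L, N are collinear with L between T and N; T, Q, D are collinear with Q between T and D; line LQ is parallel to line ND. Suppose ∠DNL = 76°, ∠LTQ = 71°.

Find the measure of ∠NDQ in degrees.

1. ∠DNT = 76°  [L on ray NT]
2. ∠DTN = 71°  [L on TN, Q on TD]
3. ∠NDT = 33°  [△TND]
4. ∠NDQ = 33°  [Q on ray DT]

∠NDQ = 33°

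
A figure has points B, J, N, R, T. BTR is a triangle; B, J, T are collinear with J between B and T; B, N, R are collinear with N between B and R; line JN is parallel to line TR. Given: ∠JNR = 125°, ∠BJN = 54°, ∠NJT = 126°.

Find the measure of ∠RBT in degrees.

∠RBT = 71°

1. ∠BNJ = 55°  [linear pair at N on BR]
2. ∠JBN = 71°  [△BJN]
3. ∠RBT = 71°  [J on BT, N on BR]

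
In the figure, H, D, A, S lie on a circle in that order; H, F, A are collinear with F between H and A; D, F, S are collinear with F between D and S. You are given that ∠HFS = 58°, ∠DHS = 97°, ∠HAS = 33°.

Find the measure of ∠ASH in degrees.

1. ∠AFS = 122°  [linear pair at F on HA]
2. ∠DAS = 83°  [cyclic HDAS, opposite ∠H+∠A]
3. ∠ASD = 25°  [△AFS]
4. ∠ADS = 72°  [△DAS]
5. ∠AHS = 72°  [same arc AS]
6. ∠ASH = 75°  [△HAS]

∠ASH = 75°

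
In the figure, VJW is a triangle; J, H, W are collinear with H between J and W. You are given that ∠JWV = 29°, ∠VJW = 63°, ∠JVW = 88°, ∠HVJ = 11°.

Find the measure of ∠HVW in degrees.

1. ∠HWV = 29°  [H on ray WJ]
2. ∠HJV = 63°  [H on ray JW]
3. ∠JHV = 106°  [△VJH]
4. ∠VHW = 74°  [linear pair at H on JW]
5. ∠HVW = 77°  [△VHW]

∠HVW = 77°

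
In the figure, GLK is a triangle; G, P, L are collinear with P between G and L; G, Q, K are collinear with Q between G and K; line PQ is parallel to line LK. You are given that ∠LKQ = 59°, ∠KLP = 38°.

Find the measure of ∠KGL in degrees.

∠KGL = 83°

1. ∠GKL = 59°  [Q on ray KG]
2. ∠GLK = 38°  [P on ray LG]
3. ∠KGL = 83°  [△GLK]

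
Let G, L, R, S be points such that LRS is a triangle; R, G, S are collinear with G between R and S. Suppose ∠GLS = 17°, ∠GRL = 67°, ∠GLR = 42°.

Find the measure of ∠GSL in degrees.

∠GSL = 54°

1. ∠LGR = 71°  [△LRG]
2. ∠LGS = 109°  [linear pair at G on RS]
3. ∠GSL = 54°  [△LGS]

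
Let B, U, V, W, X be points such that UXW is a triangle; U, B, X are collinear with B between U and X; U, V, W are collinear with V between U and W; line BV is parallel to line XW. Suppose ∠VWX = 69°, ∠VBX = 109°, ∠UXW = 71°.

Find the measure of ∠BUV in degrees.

∠BUV = 40°

1. ∠UWX = 69°  [V on ray WU]
2. ∠UBV = 71°  [linear pair at B on UX]
3. ∠BVU = 69°  [BV∥XW, corresponding at V]
4. ∠BUV = 40°  [△UBV]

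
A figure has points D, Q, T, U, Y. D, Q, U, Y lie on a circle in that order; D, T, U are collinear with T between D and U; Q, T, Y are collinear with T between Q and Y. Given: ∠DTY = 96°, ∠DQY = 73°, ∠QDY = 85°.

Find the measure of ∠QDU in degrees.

1. ∠QTU = 96°  [vertical angles at T]
2. ∠DTQ = 84°  [linear pair at T on DU]
3. ∠QDU = 23°  [△DTQ]

∠QDU = 23°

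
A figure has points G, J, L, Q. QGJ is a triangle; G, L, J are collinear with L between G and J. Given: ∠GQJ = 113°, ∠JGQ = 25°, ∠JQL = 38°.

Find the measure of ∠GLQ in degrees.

1. ∠GJQ = 42°  [△QGJ]
2. ∠LJQ = 42°  [L on ray JG]
3. ∠JLQ = 100°  [△QLJ]
4. ∠GLQ = 80°  [linear pair at L on GJ]

∠GLQ = 80°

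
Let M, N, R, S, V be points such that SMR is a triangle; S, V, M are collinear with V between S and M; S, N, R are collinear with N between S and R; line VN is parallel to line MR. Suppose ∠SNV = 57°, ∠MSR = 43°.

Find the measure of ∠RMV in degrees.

∠RMV = 80°

1. ∠MRS = 57°  [VN∥MR, corresponding at N]
2. ∠RMS = 80°  [△SMR]
3. ∠RMV = 80°  [V on ray MS]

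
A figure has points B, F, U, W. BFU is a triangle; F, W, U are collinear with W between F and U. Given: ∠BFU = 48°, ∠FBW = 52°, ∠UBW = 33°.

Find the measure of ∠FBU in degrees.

1. ∠BFW = 48°  [W on ray FU]
2. ∠BWF = 80°  [△BFW]
3. ∠BWU = 100°  [linear pair at W on FU]
4. ∠BUW = 47°  [△BWU]
5. ∠BUF = 47°  [W on ray UF]
6. ∠FBU = 85°  [△BFU]

∠FBU = 85°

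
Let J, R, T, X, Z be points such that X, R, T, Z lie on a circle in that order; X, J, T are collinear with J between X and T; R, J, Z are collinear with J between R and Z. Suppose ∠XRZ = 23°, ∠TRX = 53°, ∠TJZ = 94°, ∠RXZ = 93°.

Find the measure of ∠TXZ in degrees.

∠TXZ = 30°

1. ∠XTZ = 23°  [same arc XZ]
2. ∠TZX = 127°  [cyclic XRTZ, opposite ∠R+∠Z]
3. ∠TXZ = 30°  [△XTZ]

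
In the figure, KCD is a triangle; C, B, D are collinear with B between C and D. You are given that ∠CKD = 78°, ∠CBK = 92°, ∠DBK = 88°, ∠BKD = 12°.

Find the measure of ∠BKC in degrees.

∠BKC = 66°

1. ∠BDK = 80°  [△KBD]
2. ∠CDK = 80°  [B on ray DC]
3. ∠DCK = 22°  [△KCD]
4. ∠BCK = 22°  [B on ray CD]
5. ∠BKC = 66°  [△KCB]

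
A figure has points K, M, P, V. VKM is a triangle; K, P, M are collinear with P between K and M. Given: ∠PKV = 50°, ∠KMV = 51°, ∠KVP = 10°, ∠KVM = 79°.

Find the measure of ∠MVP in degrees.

1. ∠KPV = 120°  [△VKP]
2. ∠PMV = 51°  [P on ray MK]
3. ∠MPV = 60°  [linear pair at P on KM]
4. ∠MVP = 69°  [△VPM]

∠MVP = 69°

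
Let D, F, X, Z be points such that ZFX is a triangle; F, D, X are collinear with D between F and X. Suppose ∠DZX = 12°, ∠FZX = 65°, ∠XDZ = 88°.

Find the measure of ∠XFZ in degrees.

∠XFZ = 35°

1. ∠DXZ = 80°  [△ZDX]
2. ∠FXZ = 80°  [D on ray XF]
3. ∠XFZ = 35°  [△ZFX]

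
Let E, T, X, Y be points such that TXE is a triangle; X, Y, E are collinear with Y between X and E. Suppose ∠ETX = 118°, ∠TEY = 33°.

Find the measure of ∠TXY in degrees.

∠TXY = 29°

1. ∠TEX = 33°  [Y on ray EX]
2. ∠EXT = 29°  [△TXE]
3. ∠TXY = 29°  [Y on ray XE]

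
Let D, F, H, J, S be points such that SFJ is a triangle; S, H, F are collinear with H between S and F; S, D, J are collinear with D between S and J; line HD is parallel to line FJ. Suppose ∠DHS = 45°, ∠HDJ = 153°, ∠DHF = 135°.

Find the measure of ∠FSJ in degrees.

1. ∠HDS = 27°  [linear pair at D on SJ]
2. ∠DSH = 108°  [△SHD]
3. ∠FSJ = 108°  [H on SF, D on SJ]

∠FSJ = 108°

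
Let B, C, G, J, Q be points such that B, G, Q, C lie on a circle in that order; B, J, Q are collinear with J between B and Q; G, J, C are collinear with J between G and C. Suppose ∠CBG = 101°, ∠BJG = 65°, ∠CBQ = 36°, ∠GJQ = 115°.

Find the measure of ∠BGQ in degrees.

1. ∠CQG = 79°  [cyclic BGQC, opposite ∠B+∠Q]
2. ∠CGQ = 36°  [same arc QC]
3. ∠BQG = 29°  [△GJQ]
4. ∠GCQ = 65°  [△GQC]
5. ∠GBQ = 65°  [same arc GQ]
6. ∠BGQ = 86°  [△BGQ]

∠BGQ = 86°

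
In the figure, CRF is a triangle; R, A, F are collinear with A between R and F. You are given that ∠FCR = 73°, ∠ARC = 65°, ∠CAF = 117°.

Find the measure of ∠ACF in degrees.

1. ∠CRF = 65°  [A on ray RF]
2. ∠CFR = 42°  [△CRF]
3. ∠AFC = 42°  [A on ray FR]
4. ∠ACF = 21°  [△CAF]

∠ACF = 21°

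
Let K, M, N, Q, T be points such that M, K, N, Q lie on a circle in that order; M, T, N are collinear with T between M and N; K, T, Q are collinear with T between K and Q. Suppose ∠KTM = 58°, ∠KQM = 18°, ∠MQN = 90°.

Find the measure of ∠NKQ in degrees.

1. ∠KTN = 122°  [linear pair at T on MN]
2. ∠KNM = 18°  [same arc MK]
3. ∠NKQ = 40°  [△KTN]

∠NKQ = 40°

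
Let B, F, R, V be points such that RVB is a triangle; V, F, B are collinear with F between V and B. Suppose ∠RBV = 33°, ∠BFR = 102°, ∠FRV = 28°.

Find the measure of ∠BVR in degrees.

∠BVR = 74°

1. ∠RFV = 78°  [linear pair at F on VB]
2. ∠FVR = 74°  [△RVF]
3. ∠BVR = 74°  [F on ray VB]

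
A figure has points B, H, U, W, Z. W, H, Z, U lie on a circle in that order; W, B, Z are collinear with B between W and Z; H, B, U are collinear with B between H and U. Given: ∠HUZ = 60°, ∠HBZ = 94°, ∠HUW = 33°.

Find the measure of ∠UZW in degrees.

1. ∠HWZ = 60°  [same arc HZ]
2. ∠HBW = 86°  [linear pair at B on WZ]
3. ∠UHW = 34°  [△WBH]
4. ∠UZW = 34°  [same arc WU]

∠UZW = 34°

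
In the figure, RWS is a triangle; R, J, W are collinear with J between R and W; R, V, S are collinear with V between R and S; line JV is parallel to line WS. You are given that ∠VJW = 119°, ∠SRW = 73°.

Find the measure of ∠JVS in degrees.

1. ∠RJV = 61°  [linear pair at J on RW]
2. ∠JRV = 73°  [J on RW, V on RS]
3. ∠JVR = 46°  [△RJV]
4. ∠JVS = 134°  [linear pair at V on RS]

∠JVS = 134°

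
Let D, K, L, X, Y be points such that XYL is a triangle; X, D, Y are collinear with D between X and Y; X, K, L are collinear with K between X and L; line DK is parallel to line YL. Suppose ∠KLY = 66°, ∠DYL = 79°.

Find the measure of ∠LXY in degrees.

∠LXY = 35°

1. ∠XLY = 66°  [K on ray LX]
2. ∠LYX = 79°  [D on ray YX]
3. ∠LXY = 35°  [△XYL]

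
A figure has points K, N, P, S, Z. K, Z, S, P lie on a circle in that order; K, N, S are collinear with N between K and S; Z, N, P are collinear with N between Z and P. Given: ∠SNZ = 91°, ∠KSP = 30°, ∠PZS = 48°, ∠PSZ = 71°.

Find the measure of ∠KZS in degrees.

1. ∠KNZ = 89°  [linear pair at N on KS]
2. ∠KSZ = 41°  [△ZNS]
3. ∠KZP = 30°  [same arc KP]
4. ∠SKZ = 61°  [△KNZ]
5. ∠KZS = 78°  [△KZS]

∠KZS = 78°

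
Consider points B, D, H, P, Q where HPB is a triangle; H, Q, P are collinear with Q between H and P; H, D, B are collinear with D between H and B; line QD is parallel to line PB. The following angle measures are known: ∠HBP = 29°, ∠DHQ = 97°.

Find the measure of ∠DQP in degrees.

1. ∠HDQ = 29°  [QD∥PB, corresponding at D]
2. ∠DQH = 54°  [△HQD]
3. ∠DQP = 126°  [linear pair at Q on HP]

∠DQP = 126°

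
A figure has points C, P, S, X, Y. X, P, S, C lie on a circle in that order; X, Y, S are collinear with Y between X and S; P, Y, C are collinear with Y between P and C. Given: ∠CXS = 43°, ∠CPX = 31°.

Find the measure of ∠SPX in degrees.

∠SPX = 74°

1. ∠CSX = 31°  [same arc XC]
2. ∠SCX = 106°  [△XSC]
3. ∠SPX = 74°  [cyclic XPSC, opposite ∠P+∠C]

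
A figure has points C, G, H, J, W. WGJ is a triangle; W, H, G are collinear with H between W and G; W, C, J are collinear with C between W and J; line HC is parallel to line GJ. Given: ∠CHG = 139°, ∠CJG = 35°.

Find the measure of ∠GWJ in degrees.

∠GWJ = 104°

1. ∠CHW = 41°  [linear pair at H on WG]
2. ∠GJW = 35°  [C on ray JW]
3. ∠JGW = 41°  [HC∥GJ, corresponding at H]
4. ∠GWJ = 104°  [△WGJ]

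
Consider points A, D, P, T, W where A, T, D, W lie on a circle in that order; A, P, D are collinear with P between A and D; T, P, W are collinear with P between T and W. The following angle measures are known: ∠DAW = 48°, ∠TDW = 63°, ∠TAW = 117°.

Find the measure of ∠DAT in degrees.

1. ∠DTW = 48°  [same arc DW]
2. ∠DWT = 69°  [△TDW]
3. ∠DAT = 69°  [same arc TD]

∠DAT = 69°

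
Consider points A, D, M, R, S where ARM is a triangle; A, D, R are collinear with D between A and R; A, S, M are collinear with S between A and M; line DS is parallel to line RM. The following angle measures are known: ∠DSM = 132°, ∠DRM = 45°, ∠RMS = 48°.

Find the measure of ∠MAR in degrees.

∠MAR = 87°

1. ∠ARM = 45°  [D on ray RA]
2. ∠AMR = 48°  [S on ray MA]
3. ∠MAR = 87°  [△ARM]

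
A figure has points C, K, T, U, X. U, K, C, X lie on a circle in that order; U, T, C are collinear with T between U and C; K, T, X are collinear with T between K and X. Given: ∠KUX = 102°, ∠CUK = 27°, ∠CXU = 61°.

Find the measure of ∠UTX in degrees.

1. ∠KCX = 78°  [cyclic UKCX, opposite ∠U+∠C]
2. ∠CXK = 27°  [same arc KC]
3. ∠CKU = 119°  [cyclic UKCX, opposite ∠K+∠X]
4. ∠CKX = 75°  [△KCX]
5. ∠KCU = 34°  [△UKC]
6. ∠CUX = 75°  [same arc CX]
7. ∠KXU = 34°  [same arc UK]
8. ∠UTX = 71°  [△UTX]

∠UTX = 71°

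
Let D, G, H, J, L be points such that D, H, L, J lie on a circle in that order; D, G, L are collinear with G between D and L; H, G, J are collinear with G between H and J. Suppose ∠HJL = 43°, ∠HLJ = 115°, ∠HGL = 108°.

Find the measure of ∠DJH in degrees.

∠DJH = 50°

1. ∠HDL = 43°  [same arc HL]
2. ∠HDJ = 65°  [cyclic DHLJ, opposite ∠D+∠L]
3. ∠DGH = 72°  [linear pair at G on DL]
4. ∠DHJ = 65°  [△DGH]
5. ∠DJH = 50°  [△DHJ]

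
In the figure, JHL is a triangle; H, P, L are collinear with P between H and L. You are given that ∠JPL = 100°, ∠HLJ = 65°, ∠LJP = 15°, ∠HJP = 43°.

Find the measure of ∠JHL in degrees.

∠JHL = 57°

1. ∠HPJ = 80°  [linear pair at P on HL]
2. ∠JHP = 57°  [△JHP]
3. ∠JHL = 57°  [P on ray HL]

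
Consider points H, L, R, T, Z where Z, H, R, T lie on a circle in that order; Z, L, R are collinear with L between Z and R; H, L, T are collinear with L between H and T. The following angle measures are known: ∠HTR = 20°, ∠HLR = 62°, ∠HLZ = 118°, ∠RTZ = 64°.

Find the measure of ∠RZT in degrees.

∠RZT = 74°

1. ∠RLT = 118°  [vertical angles at L]
2. ∠TRZ = 42°  [△RLT]
3. ∠RZT = 74°  [△ZRT]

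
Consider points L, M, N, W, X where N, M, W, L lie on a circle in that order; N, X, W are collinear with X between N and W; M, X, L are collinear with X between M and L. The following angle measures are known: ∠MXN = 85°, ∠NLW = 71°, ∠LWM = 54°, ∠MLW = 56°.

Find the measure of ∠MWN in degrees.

1. ∠MXW = 95°  [linear pair at X on NW]
2. ∠LMW = 70°  [△MWL]
3. ∠MWN = 15°  [△MXW]

∠MWN = 15°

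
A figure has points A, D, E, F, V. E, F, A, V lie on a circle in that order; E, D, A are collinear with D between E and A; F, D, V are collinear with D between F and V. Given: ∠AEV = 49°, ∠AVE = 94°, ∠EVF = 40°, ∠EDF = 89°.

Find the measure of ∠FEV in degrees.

1. ∠EAV = 37°  [△EAV]
2. ∠EFV = 37°  [same arc EV]
3. ∠FEV = 103°  [△EFV]

∠FEV = 103°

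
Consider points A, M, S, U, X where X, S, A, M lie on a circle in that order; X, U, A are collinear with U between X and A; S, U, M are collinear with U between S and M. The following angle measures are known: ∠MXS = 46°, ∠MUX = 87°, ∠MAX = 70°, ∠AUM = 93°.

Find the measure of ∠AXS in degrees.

∠AXS = 17°

1. ∠MSX = 70°  [same arc XM]
2. ∠SUX = 93°  [vertical angles at U]
3. ∠AXS = 17°  [△XUS]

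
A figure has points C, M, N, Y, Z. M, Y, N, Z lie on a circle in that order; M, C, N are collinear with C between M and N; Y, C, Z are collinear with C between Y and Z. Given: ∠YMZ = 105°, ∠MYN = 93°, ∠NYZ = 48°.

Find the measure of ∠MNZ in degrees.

∠MNZ = 45°

1. ∠MZN = 87°  [cyclic MYNZ, opposite ∠Y+∠Z]
2. ∠NMZ = 48°  [same arc NZ]
3. ∠MNZ = 45°  [△MNZ]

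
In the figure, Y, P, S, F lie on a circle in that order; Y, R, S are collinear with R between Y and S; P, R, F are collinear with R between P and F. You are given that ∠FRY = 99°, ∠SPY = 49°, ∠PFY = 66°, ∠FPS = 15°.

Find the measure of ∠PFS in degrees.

1. ∠FRS = 81°  [linear pair at R on YS]
2. ∠FYS = 15°  [△YRF]
3. ∠SFY = 131°  [cyclic YPSF, opposite ∠P+∠F]
4. ∠FSY = 34°  [△YSF]
5. ∠PFS = 65°  [△SRF]

∠PFS = 65°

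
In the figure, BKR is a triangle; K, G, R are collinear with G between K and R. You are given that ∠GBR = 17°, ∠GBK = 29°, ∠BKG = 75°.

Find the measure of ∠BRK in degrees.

∠BRK = 59°

1. ∠BGK = 76°  [△BKG]
2. ∠BGR = 104°  [linear pair at G on KR]
3. ∠BRG = 59°  [△BGR]
4. ∠BRK = 59°  [G on ray RK]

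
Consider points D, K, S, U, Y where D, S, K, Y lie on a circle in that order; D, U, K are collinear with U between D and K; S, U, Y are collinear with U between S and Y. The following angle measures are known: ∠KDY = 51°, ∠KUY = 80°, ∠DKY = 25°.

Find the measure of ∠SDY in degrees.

1. ∠DUY = 100°  [linear pair at U on DK]
2. ∠DSY = 25°  [same arc DY]
3. ∠DYS = 29°  [△DUY]
4. ∠SDY = 126°  [△DSY]

∠SDY = 126°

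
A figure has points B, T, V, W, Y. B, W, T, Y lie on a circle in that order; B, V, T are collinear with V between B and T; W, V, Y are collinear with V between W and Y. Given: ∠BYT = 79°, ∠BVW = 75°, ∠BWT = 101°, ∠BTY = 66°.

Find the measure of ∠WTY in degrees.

∠WTY = 106°

1. ∠TBY = 35°  [△BTY]
2. ∠TVY = 75°  [vertical angles at V]
3. ∠TYW = 39°  [△TVY]
4. ∠TWY = 35°  [same arc TY]
5. ∠WTY = 106°  [△WTY]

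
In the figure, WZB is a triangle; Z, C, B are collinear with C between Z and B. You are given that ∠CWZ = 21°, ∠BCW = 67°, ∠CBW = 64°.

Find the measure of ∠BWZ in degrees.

∠BWZ = 70°

1. ∠WCZ = 113°  [linear pair at C on ZB]
2. ∠WBZ = 64°  [C on ray BZ]
3. ∠CZW = 46°  [△WZC]
4. ∠BZW = 46°  [C on ray ZB]
5. ∠BWZ = 70°  [△WZB]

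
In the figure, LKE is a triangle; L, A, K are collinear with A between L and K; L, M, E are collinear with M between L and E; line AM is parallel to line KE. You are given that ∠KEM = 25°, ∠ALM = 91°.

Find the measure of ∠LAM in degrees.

∠LAM = 64°

1. ∠KEL = 25°  [M on ray EL]
2. ∠ELK = 91°  [A on LK, M on LE]
3. ∠EKL = 64°  [△LKE]
4. ∠LAM = 64°  [AM∥KE, corresponding at A]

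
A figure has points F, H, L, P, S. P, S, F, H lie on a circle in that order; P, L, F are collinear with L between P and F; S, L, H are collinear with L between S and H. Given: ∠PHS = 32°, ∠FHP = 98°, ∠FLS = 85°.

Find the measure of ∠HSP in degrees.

1. ∠PFS = 32°  [same arc PS]
2. ∠FSP = 82°  [cyclic PSFH, opposite ∠S+∠H]
3. ∠PLS = 95°  [linear pair at L on PF]
4. ∠FPS = 66°  [△PSF]
5. ∠HSP = 19°  [△PLS]

∠HSP = 19°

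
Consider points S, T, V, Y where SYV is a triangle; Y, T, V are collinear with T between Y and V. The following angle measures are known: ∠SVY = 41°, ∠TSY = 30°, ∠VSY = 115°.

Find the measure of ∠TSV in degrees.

1. ∠SYV = 24°  [△SYV]
2. ∠SVT = 41°  [T on ray VY]
3. ∠SYT = 24°  [T on ray YV]
4. ∠STY = 126°  [△SYT]
5. ∠STV = 54°  [linear pair at T on YV]
6. ∠TSV = 85°  [△STV]

∠TSV = 85°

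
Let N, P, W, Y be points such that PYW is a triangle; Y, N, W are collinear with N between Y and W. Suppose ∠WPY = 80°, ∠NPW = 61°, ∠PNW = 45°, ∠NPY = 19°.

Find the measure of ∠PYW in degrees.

1. ∠PNY = 135°  [linear pair at N on YW]
2. ∠NYP = 26°  [△PYN]
3. ∠PYW = 26°  [N on ray YW]

∠PYW = 26°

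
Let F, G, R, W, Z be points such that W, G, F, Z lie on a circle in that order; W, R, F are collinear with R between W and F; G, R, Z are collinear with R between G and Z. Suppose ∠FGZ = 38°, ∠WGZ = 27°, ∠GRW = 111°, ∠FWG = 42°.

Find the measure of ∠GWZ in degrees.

∠GWZ = 80°

1. ∠FZG = 42°  [same arc GF]
2. ∠GFZ = 100°  [△GFZ]
3. ∠GWZ = 80°  [cyclic WGFZ, opposite ∠W+∠F]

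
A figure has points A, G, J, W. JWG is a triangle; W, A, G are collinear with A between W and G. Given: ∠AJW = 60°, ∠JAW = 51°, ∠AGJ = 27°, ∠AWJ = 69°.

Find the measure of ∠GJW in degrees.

1. ∠JGW = 27°  [A on ray GW]
2. ∠GWJ = 69°  [A on ray WG]
3. ∠GJW = 84°  [△JWG]

∠GJW = 84°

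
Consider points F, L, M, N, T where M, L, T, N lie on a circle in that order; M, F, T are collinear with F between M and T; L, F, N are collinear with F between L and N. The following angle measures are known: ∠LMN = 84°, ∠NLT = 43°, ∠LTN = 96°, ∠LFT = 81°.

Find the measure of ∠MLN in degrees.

1. ∠LNT = 41°  [△LTN]
2. ∠LFM = 99°  [linear pair at F on MT]
3. ∠LMT = 41°  [same arc LT]
4. ∠MLN = 40°  [△MFL]

∠MLN = 40°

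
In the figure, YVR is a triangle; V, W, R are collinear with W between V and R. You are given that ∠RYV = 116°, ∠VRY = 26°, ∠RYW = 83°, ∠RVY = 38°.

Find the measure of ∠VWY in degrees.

∠VWY = 109°

1. ∠WRY = 26°  [W on ray RV]
2. ∠RWY = 71°  [△YWR]
3. ∠VWY = 109°  [linear pair at W on VR]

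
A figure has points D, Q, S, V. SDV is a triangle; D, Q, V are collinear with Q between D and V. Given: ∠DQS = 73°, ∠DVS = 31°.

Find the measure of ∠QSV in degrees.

1. ∠SQV = 107°  [linear pair at Q on DV]
2. ∠QVS = 31°  [Q on ray VD]
3. ∠QSV = 42°  [△SQV]

∠QSV = 42°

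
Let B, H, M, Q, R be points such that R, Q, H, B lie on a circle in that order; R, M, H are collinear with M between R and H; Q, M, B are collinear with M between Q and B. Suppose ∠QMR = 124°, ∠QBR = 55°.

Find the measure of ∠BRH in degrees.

∠BRH = 69°

1. ∠BMH = 124°  [vertical angles at M]
2. ∠BMR = 56°  [linear pair at M on RH]
3. ∠BRH = 69°  [△RMB]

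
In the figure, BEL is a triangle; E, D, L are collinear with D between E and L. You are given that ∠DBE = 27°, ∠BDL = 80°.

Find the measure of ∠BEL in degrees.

1. ∠BDE = 100°  [linear pair at D on EL]
2. ∠BED = 53°  [△BED]
3. ∠BEL = 53°  [D on ray EL]

∠BEL = 53°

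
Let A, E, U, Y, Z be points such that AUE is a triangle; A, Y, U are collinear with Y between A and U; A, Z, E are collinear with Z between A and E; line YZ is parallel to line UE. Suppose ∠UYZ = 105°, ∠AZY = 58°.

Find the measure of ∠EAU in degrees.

∠EAU = 47°

1. ∠AYZ = 75°  [linear pair at Y on AU]
2. ∠YAZ = 47°  [△AYZ]
3. ∠EAU = 47°  [Y on AU, Z on AE]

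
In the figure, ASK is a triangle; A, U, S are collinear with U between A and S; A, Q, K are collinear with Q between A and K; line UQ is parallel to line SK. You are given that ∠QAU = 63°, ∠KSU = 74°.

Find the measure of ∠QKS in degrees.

1. ∠KAS = 63°  [U on AS, Q on AK]
2. ∠ASK = 74°  [U on ray SA]
3. ∠AKS = 43°  [△ASK]
4. ∠QKS = 43°  [Q on ray KA]

∠QKS = 43°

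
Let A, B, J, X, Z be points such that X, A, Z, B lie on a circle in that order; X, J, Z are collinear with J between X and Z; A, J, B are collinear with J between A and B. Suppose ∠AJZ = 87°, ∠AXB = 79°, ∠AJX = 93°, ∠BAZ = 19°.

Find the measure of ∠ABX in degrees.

∠ABX = 74°

1. ∠BJX = 87°  [vertical angles at J]
2. ∠BXZ = 19°  [same arc ZB]
3. ∠ABX = 74°  [△XJB]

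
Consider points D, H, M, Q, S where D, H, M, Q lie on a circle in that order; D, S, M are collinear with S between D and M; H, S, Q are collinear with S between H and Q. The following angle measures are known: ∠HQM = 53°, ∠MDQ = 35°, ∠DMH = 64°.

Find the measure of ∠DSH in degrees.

1. ∠MHQ = 35°  [same arc MQ]
2. ∠HSM = 81°  [△HSM]
3. ∠DSH = 99°  [linear pair at S on DM]

∠DSH = 99°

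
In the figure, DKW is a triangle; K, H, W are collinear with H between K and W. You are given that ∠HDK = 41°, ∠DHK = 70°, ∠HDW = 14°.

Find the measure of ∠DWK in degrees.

∠DWK = 56°

1. ∠DHW = 110°  [linear pair at H on KW]
2. ∠DWH = 56°  [△DHW]
3. ∠DWK = 56°  [H on ray WK]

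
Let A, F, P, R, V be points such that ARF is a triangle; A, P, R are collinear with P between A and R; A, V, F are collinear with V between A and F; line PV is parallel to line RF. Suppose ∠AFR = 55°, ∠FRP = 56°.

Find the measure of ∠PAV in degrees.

∠PAV = 69°

1. ∠ARF = 56°  [P on ray RA]
2. ∠FAR = 69°  [△ARF]
3. ∠PAV = 69°  [P on AR, V on AF]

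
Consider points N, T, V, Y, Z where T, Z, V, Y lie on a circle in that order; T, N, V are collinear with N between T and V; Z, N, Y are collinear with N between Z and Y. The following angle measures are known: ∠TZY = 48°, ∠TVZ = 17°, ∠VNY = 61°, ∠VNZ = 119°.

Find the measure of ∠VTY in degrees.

∠VTY = 44°

1. ∠TYZ = 17°  [same arc TZ]
2. ∠TNY = 119°  [linear pair at N on TV]
3. ∠VTY = 44°  [△TNY]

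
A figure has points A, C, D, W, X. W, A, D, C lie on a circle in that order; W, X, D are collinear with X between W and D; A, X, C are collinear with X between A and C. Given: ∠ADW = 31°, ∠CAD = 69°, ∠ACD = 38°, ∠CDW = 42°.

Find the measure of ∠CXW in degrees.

1. ∠ACW = 31°  [same arc WA]
2. ∠CWD = 69°  [same arc DC]
3. ∠CXW = 80°  [△WXC]

∠CXW = 80°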